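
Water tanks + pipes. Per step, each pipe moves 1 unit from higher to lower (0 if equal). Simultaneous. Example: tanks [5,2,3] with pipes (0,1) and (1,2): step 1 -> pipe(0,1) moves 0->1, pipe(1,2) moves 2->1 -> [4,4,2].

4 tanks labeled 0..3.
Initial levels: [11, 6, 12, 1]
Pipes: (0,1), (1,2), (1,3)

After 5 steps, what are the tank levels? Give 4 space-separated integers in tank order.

Answer: 8 8 8 6

Derivation:
Step 1: flows [0->1,2->1,1->3] -> levels [10 7 11 2]
Step 2: flows [0->1,2->1,1->3] -> levels [9 8 10 3]
Step 3: flows [0->1,2->1,1->3] -> levels [8 9 9 4]
Step 4: flows [1->0,1=2,1->3] -> levels [9 7 9 5]
Step 5: flows [0->1,2->1,1->3] -> levels [8 8 8 6]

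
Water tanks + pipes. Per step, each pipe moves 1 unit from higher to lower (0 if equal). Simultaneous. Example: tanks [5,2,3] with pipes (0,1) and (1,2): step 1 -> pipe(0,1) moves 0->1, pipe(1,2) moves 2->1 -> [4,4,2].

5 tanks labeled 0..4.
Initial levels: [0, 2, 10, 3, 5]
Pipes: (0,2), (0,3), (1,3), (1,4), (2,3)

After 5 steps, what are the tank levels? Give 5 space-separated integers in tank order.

Answer: 5 5 4 3 3

Derivation:
Step 1: flows [2->0,3->0,3->1,4->1,2->3] -> levels [2 4 8 2 4]
Step 2: flows [2->0,0=3,1->3,1=4,2->3] -> levels [3 3 6 4 4]
Step 3: flows [2->0,3->0,3->1,4->1,2->3] -> levels [5 5 4 3 3]
Step 4: flows [0->2,0->3,1->3,1->4,2->3] -> levels [3 3 4 6 4]
Step 5: flows [2->0,3->0,3->1,4->1,3->2] -> levels [5 5 4 3 3]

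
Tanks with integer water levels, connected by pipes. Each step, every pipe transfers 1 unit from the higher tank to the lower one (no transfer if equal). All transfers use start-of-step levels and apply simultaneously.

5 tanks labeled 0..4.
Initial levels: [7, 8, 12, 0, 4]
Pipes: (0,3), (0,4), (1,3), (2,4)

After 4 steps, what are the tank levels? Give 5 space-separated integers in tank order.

Step 1: flows [0->3,0->4,1->3,2->4] -> levels [5 7 11 2 6]
Step 2: flows [0->3,4->0,1->3,2->4] -> levels [5 6 10 4 6]
Step 3: flows [0->3,4->0,1->3,2->4] -> levels [5 5 9 6 6]
Step 4: flows [3->0,4->0,3->1,2->4] -> levels [7 6 8 4 6]

Answer: 7 6 8 4 6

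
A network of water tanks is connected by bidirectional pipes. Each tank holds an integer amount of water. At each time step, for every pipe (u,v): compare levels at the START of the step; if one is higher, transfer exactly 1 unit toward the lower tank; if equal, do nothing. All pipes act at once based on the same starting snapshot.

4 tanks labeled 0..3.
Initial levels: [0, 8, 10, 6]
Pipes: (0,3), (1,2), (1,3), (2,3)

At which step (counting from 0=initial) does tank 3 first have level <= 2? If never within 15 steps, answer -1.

Answer: -1

Derivation:
Step 1: flows [3->0,2->1,1->3,2->3] -> levels [1 8 8 7]
Step 2: flows [3->0,1=2,1->3,2->3] -> levels [2 7 7 8]
Step 3: flows [3->0,1=2,3->1,3->2] -> levels [3 8 8 5]
Step 4: flows [3->0,1=2,1->3,2->3] -> levels [4 7 7 6]
Step 5: flows [3->0,1=2,1->3,2->3] -> levels [5 6 6 7]
Step 6: flows [3->0,1=2,3->1,3->2] -> levels [6 7 7 4]
Step 7: flows [0->3,1=2,1->3,2->3] -> levels [5 6 6 7]
  -> period-2 cycle (repeats step 5); tank 3 never drops to <=2
Tank 3 never reaches <=2 within 15 steps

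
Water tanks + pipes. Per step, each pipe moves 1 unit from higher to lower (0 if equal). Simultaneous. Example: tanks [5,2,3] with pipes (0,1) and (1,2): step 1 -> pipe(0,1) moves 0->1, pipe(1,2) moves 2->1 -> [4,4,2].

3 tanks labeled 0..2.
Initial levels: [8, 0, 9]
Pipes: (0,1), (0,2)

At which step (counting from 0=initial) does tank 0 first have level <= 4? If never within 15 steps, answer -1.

Answer: -1

Derivation:
Step 1: flows [0->1,2->0] -> levels [8 1 8]
Step 2: flows [0->1,0=2] -> levels [7 2 8]
Step 3: flows [0->1,2->0] -> levels [7 3 7]
Step 4: flows [0->1,0=2] -> levels [6 4 7]
Step 5: flows [0->1,2->0] -> levels [6 5 6]
Step 6: flows [0->1,0=2] -> levels [5 6 6]
Step 7: flows [1->0,2->0] -> levels [7 5 5]
Step 8: flows [0->1,0->2] -> levels [5 6 6]
  -> period-2 cycle (repeats step 6); tank 0 never drops to <=4
Tank 0 never reaches <=4 within 15 steps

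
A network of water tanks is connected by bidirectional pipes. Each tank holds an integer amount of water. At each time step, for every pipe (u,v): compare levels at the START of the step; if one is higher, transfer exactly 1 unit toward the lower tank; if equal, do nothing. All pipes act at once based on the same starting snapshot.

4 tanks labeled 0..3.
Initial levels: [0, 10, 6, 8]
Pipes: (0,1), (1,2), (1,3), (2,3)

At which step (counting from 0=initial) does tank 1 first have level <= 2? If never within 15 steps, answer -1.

Answer: -1

Derivation:
Step 1: flows [1->0,1->2,1->3,3->2] -> levels [1 7 8 8]
Step 2: flows [1->0,2->1,3->1,2=3] -> levels [2 8 7 7]
Step 3: flows [1->0,1->2,1->3,2=3] -> levels [3 5 8 8]
Step 4: flows [1->0,2->1,3->1,2=3] -> levels [4 6 7 7]
Step 5: flows [1->0,2->1,3->1,2=3] -> levels [5 7 6 6]
Step 6: flows [1->0,1->2,1->3,2=3] -> levels [6 4 7 7]
Step 7: flows [0->1,2->1,3->1,2=3] -> levels [5 7 6 6]
  -> period-2 cycle (repeats step 5); tank 1 never drops to <=2
Tank 1 never reaches <=2 within 15 steps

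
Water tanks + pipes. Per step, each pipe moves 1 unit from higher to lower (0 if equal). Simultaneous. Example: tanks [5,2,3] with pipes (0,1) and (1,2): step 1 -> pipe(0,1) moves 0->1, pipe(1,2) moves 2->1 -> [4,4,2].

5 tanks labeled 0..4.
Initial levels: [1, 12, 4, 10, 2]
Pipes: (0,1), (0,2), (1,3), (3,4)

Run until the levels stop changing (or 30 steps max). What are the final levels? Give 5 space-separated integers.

Step 1: flows [1->0,2->0,1->3,3->4] -> levels [3 10 3 10 3]
Step 2: flows [1->0,0=2,1=3,3->4] -> levels [4 9 3 9 4]
Step 3: flows [1->0,0->2,1=3,3->4] -> levels [4 8 4 8 5]
Step 4: flows [1->0,0=2,1=3,3->4] -> levels [5 7 4 7 6]
Step 5: flows [1->0,0->2,1=3,3->4] -> levels [5 6 5 6 7]
Step 6: flows [1->0,0=2,1=3,4->3] -> levels [6 5 5 7 6]
Step 7: flows [0->1,0->2,3->1,3->4] -> levels [4 7 6 5 7]
Step 8: flows [1->0,2->0,1->3,4->3] -> levels [6 5 5 7 6]
  -> period-2 cycle: step 8 state = step 6 state; never stabilizes
  -> state at step 30: (30-6) mod 2 = 0, same as step 6 -> [6 5 5 7 6]

Answer: 6 5 5 7 6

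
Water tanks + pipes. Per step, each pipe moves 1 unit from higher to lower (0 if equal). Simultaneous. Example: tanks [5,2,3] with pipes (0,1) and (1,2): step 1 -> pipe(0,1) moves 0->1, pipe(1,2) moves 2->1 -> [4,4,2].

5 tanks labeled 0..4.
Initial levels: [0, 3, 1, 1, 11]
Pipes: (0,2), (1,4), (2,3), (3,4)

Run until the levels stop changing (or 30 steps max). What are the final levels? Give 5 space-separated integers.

Step 1: flows [2->0,4->1,2=3,4->3] -> levels [1 4 0 2 9]
Step 2: flows [0->2,4->1,3->2,4->3] -> levels [0 5 2 2 7]
Step 3: flows [2->0,4->1,2=3,4->3] -> levels [1 6 1 3 5]
Step 4: flows [0=2,1->4,3->2,4->3] -> levels [1 5 2 3 5]
Step 5: flows [2->0,1=4,3->2,4->3] -> levels [2 5 2 3 4]
Step 6: flows [0=2,1->4,3->2,4->3] -> levels [2 4 3 3 4]
Step 7: flows [2->0,1=4,2=3,4->3] -> levels [3 4 2 4 3]
Step 8: flows [0->2,1->4,3->2,3->4] -> levels [2 3 4 2 5]
Step 9: flows [2->0,4->1,2->3,4->3] -> levels [3 4 2 4 3]
  -> period-2 cycle: step 9 state = step 7 state; never stabilizes
  -> state at step 30: (30-7) mod 2 = 1, same as step 8 -> [2 3 4 2 5]

Answer: 2 3 4 2 5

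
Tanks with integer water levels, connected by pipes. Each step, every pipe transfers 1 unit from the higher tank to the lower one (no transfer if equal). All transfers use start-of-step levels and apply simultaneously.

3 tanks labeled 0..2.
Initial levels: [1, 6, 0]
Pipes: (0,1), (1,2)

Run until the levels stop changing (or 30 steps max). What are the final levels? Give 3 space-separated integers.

Answer: 3 1 3

Derivation:
Step 1: flows [1->0,1->2] -> levels [2 4 1]
Step 2: flows [1->0,1->2] -> levels [3 2 2]
Step 3: flows [0->1,1=2] -> levels [2 3 2]
Step 4: flows [1->0,1->2] -> levels [3 1 3]
Step 5: flows [0->1,2->1] -> levels [2 3 2]
  -> period-2 cycle: step 5 state = step 3 state; never stabilizes
  -> state at step 30: (30-3) mod 2 = 1, same as step 4 -> [3 1 3]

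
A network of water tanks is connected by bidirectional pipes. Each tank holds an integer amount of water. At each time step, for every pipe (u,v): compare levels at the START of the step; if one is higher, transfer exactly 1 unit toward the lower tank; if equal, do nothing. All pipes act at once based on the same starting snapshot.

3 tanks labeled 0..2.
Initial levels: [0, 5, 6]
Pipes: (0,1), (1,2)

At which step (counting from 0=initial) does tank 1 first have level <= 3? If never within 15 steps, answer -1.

Answer: 4

Derivation:
Step 1: flows [1->0,2->1] -> levels [1 5 5]
Step 2: flows [1->0,1=2] -> levels [2 4 5]
Step 3: flows [1->0,2->1] -> levels [3 4 4]
Step 4: flows [1->0,1=2] -> levels [4 3 4]
Tank 1 first reaches <=3 at step 4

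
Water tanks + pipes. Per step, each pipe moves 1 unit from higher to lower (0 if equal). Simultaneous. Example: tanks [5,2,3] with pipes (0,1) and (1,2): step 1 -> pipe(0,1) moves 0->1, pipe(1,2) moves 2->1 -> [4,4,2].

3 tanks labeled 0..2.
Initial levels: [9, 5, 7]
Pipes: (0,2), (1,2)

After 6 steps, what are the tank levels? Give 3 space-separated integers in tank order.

Answer: 7 7 7

Derivation:
Step 1: flows [0->2,2->1] -> levels [8 6 7]
Step 2: flows [0->2,2->1] -> levels [7 7 7]
Step 3: flows [0=2,1=2] -> levels [7 7 7]
  -> stable; steps 4..6 unchanged -> [7 7 7]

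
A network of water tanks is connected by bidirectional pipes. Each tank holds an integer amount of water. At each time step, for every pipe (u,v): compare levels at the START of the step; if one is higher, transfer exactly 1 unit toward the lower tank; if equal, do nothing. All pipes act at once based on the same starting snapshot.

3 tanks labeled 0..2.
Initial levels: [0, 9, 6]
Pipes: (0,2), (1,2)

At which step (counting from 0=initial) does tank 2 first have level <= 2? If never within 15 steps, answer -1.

Answer: -1

Derivation:
Step 1: flows [2->0,1->2] -> levels [1 8 6]
Step 2: flows [2->0,1->2] -> levels [2 7 6]
Step 3: flows [2->0,1->2] -> levels [3 6 6]
Step 4: flows [2->0,1=2] -> levels [4 6 5]
Step 5: flows [2->0,1->2] -> levels [5 5 5]
Step 6: flows [0=2,1=2] -> levels [5 5 5]
  -> stable; tank 2 stays at 5 > 2
Tank 2 never reaches <=2 within 15 steps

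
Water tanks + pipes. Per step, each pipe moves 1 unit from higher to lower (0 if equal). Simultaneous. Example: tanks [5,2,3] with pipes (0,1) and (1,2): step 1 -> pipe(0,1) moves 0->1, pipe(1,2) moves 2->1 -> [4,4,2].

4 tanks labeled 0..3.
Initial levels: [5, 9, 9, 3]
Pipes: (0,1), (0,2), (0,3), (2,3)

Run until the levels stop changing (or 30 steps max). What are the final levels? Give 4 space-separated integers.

Answer: 8 6 6 6

Derivation:
Step 1: flows [1->0,2->0,0->3,2->3] -> levels [6 8 7 5]
Step 2: flows [1->0,2->0,0->3,2->3] -> levels [7 7 5 7]
Step 3: flows [0=1,0->2,0=3,3->2] -> levels [6 7 7 6]
Step 4: flows [1->0,2->0,0=3,2->3] -> levels [8 6 5 7]
Step 5: flows [0->1,0->2,0->3,3->2] -> levels [5 7 7 7]
Step 6: flows [1->0,2->0,3->0,2=3] -> levels [8 6 6 6]
Step 7: flows [0->1,0->2,0->3,2=3] -> levels [5 7 7 7]
  -> period-2 cycle: step 7 state = step 5 state; never stabilizes
  -> state at step 30: (30-5) mod 2 = 1, same as step 6 -> [8 6 6 6]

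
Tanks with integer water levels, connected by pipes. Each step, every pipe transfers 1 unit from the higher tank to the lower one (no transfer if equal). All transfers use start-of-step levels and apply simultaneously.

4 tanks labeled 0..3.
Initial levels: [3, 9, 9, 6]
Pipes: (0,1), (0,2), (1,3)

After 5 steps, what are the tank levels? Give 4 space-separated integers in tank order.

Answer: 6 8 7 6

Derivation:
Step 1: flows [1->0,2->0,1->3] -> levels [5 7 8 7]
Step 2: flows [1->0,2->0,1=3] -> levels [7 6 7 7]
Step 3: flows [0->1,0=2,3->1] -> levels [6 8 7 6]
Step 4: flows [1->0,2->0,1->3] -> levels [8 6 6 7]
Step 5: flows [0->1,0->2,3->1] -> levels [6 8 7 6]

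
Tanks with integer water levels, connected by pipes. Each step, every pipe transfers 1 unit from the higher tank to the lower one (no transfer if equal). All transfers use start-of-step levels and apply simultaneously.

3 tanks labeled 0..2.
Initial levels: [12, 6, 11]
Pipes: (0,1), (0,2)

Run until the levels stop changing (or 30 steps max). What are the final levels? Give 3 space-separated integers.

Step 1: flows [0->1,0->2] -> levels [10 7 12]
Step 2: flows [0->1,2->0] -> levels [10 8 11]
Step 3: flows [0->1,2->0] -> levels [10 9 10]
Step 4: flows [0->1,0=2] -> levels [9 10 10]
Step 5: flows [1->0,2->0] -> levels [11 9 9]
Step 6: flows [0->1,0->2] -> levels [9 10 10]
  -> period-2 cycle: step 6 state = step 4 state; never stabilizes
  -> state at step 30: (30-4) mod 2 = 0, same as step 4 -> [9 10 10]

Answer: 9 10 10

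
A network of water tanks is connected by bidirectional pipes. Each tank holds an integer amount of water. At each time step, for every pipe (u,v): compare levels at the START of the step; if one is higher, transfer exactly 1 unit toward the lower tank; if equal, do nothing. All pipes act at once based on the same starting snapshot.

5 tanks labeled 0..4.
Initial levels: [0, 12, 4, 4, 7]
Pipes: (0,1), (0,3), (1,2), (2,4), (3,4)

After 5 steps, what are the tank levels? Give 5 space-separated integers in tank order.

Step 1: flows [1->0,3->0,1->2,4->2,4->3] -> levels [2 10 6 4 5]
Step 2: flows [1->0,3->0,1->2,2->4,4->3] -> levels [4 8 6 4 5]
Step 3: flows [1->0,0=3,1->2,2->4,4->3] -> levels [5 6 6 5 5]
Step 4: flows [1->0,0=3,1=2,2->4,3=4] -> levels [6 5 5 5 6]
Step 5: flows [0->1,0->3,1=2,4->2,4->3] -> levels [4 6 6 7 4]

Answer: 4 6 6 7 4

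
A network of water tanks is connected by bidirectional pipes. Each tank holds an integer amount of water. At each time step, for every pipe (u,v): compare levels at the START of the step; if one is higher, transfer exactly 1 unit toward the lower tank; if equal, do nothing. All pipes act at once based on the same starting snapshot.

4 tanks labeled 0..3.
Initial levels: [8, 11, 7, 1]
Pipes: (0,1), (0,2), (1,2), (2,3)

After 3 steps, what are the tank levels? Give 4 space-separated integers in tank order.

Answer: 7 9 7 4

Derivation:
Step 1: flows [1->0,0->2,1->2,2->3] -> levels [8 9 8 2]
Step 2: flows [1->0,0=2,1->2,2->3] -> levels [9 7 8 3]
Step 3: flows [0->1,0->2,2->1,2->3] -> levels [7 9 7 4]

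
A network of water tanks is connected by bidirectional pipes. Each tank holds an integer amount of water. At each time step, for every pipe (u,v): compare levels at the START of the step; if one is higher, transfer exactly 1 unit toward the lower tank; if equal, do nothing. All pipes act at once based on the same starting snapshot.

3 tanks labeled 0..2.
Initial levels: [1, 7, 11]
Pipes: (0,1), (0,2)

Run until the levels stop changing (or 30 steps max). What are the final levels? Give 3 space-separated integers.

Answer: 5 7 7

Derivation:
Step 1: flows [1->0,2->0] -> levels [3 6 10]
Step 2: flows [1->0,2->0] -> levels [5 5 9]
Step 3: flows [0=1,2->0] -> levels [6 5 8]
Step 4: flows [0->1,2->0] -> levels [6 6 7]
Step 5: flows [0=1,2->0] -> levels [7 6 6]
Step 6: flows [0->1,0->2] -> levels [5 7 7]
Step 7: flows [1->0,2->0] -> levels [7 6 6]
  -> period-2 cycle: step 7 state = step 5 state; never stabilizes
  -> state at step 30: (30-5) mod 2 = 1, same as step 6 -> [5 7 7]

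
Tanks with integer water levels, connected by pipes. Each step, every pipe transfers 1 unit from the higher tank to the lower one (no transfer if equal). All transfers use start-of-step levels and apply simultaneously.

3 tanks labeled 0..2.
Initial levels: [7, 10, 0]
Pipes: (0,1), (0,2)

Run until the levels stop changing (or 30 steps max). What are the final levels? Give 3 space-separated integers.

Step 1: flows [1->0,0->2] -> levels [7 9 1]
Step 2: flows [1->0,0->2] -> levels [7 8 2]
Step 3: flows [1->0,0->2] -> levels [7 7 3]
Step 4: flows [0=1,0->2] -> levels [6 7 4]
Step 5: flows [1->0,0->2] -> levels [6 6 5]
Step 6: flows [0=1,0->2] -> levels [5 6 6]
Step 7: flows [1->0,2->0] -> levels [7 5 5]
Step 8: flows [0->1,0->2] -> levels [5 6 6]
  -> period-2 cycle: step 8 state = step 6 state; never stabilizes
  -> state at step 30: (30-6) mod 2 = 0, same as step 6 -> [5 6 6]

Answer: 5 6 6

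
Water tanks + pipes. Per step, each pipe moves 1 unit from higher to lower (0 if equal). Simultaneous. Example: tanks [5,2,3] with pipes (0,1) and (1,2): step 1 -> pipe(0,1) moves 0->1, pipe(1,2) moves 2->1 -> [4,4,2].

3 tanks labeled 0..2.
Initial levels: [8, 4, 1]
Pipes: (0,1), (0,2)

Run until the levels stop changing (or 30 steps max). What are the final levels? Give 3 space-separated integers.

Step 1: flows [0->1,0->2] -> levels [6 5 2]
Step 2: flows [0->1,0->2] -> levels [4 6 3]
Step 3: flows [1->0,0->2] -> levels [4 5 4]
Step 4: flows [1->0,0=2] -> levels [5 4 4]
Step 5: flows [0->1,0->2] -> levels [3 5 5]
Step 6: flows [1->0,2->0] -> levels [5 4 4]
  -> period-2 cycle: step 6 state = step 4 state; never stabilizes
  -> state at step 30: (30-4) mod 2 = 0, same as step 4 -> [5 4 4]

Answer: 5 4 4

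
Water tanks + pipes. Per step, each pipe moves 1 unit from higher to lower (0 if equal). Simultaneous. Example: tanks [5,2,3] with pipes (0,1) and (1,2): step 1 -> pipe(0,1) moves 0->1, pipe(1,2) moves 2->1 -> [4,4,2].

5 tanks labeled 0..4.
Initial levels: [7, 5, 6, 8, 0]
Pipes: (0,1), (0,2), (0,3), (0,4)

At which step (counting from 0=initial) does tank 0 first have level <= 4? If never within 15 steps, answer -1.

Step 1: flows [0->1,0->2,3->0,0->4] -> levels [5 6 7 7 1]
Step 2: flows [1->0,2->0,3->0,0->4] -> levels [7 5 6 6 2]
Step 3: flows [0->1,0->2,0->3,0->4] -> levels [3 6 7 7 3]
Tank 0 first reaches <=4 at step 3

Answer: 3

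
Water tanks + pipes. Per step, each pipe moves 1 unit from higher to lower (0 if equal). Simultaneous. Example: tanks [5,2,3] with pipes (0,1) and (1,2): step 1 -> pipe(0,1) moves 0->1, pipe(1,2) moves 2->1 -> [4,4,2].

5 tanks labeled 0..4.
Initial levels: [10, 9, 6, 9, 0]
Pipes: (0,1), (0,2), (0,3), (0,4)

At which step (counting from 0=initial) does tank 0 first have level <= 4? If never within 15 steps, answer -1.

Step 1: flows [0->1,0->2,0->3,0->4] -> levels [6 10 7 10 1]
Step 2: flows [1->0,2->0,3->0,0->4] -> levels [8 9 6 9 2]
Step 3: flows [1->0,0->2,3->0,0->4] -> levels [8 8 7 8 3]
Step 4: flows [0=1,0->2,0=3,0->4] -> levels [6 8 8 8 4]
Step 5: flows [1->0,2->0,3->0,0->4] -> levels [8 7 7 7 5]
Step 6: flows [0->1,0->2,0->3,0->4] -> levels [4 8 8 8 6]
Tank 0 first reaches <=4 at step 6

Answer: 6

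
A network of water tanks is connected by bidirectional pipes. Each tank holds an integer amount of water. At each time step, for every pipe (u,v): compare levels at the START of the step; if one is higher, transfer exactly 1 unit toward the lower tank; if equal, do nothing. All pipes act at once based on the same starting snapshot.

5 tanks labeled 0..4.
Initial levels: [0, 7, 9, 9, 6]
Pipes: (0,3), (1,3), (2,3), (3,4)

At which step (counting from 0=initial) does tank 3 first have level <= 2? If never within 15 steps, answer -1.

Answer: -1

Derivation:
Step 1: flows [3->0,3->1,2=3,3->4] -> levels [1 8 9 6 7]
Step 2: flows [3->0,1->3,2->3,4->3] -> levels [2 7 8 8 6]
Step 3: flows [3->0,3->1,2=3,3->4] -> levels [3 8 8 5 7]
Step 4: flows [3->0,1->3,2->3,4->3] -> levels [4 7 7 7 6]
Step 5: flows [3->0,1=3,2=3,3->4] -> levels [5 7 7 5 7]
Step 6: flows [0=3,1->3,2->3,4->3] -> levels [5 6 6 8 6]
Step 7: flows [3->0,3->1,3->2,3->4] -> levels [6 7 7 4 7]
Step 8: flows [0->3,1->3,2->3,4->3] -> levels [5 6 6 8 6]
  -> period-2 cycle (repeats step 6); tank 3 never drops to <=2
Tank 3 never reaches <=2 within 15 steps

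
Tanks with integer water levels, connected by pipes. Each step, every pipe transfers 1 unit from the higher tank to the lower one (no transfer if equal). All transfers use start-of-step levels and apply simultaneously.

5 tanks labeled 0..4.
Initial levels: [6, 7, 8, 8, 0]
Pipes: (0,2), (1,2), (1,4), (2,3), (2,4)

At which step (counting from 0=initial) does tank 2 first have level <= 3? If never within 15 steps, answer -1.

Answer: -1

Derivation:
Step 1: flows [2->0,2->1,1->4,2=3,2->4] -> levels [7 7 5 8 2]
Step 2: flows [0->2,1->2,1->4,3->2,2->4] -> levels [6 5 7 7 4]
Step 3: flows [2->0,2->1,1->4,2=3,2->4] -> levels [7 5 4 7 6]
Step 4: flows [0->2,1->2,4->1,3->2,4->2] -> levels [6 5 8 6 4]
Step 5: flows [2->0,2->1,1->4,2->3,2->4] -> levels [7 5 4 7 6]
  -> period-2 cycle (repeats step 3); tank 2 never drops to <=3
Tank 2 never reaches <=3 within 15 steps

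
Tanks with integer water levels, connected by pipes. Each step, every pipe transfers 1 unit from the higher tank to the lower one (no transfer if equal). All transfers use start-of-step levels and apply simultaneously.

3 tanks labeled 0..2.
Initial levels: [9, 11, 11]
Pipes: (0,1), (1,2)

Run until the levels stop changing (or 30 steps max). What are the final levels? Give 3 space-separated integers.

Step 1: flows [1->0,1=2] -> levels [10 10 11]
Step 2: flows [0=1,2->1] -> levels [10 11 10]
Step 3: flows [1->0,1->2] -> levels [11 9 11]
Step 4: flows [0->1,2->1] -> levels [10 11 10]
  -> period-2 cycle: step 4 state = step 2 state; never stabilizes
  -> state at step 30: (30-2) mod 2 = 0, same as step 2 -> [10 11 10]

Answer: 10 11 10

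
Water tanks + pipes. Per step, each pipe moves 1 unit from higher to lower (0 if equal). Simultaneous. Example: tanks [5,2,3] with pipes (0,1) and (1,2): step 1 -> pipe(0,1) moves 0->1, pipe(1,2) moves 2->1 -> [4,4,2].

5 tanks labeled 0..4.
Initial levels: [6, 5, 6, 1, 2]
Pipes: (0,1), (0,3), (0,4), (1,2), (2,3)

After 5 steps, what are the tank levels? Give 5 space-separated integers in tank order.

Answer: 6 3 5 3 3

Derivation:
Step 1: flows [0->1,0->3,0->4,2->1,2->3] -> levels [3 7 4 3 3]
Step 2: flows [1->0,0=3,0=4,1->2,2->3] -> levels [4 5 4 4 3]
Step 3: flows [1->0,0=3,0->4,1->2,2=3] -> levels [4 3 5 4 4]
Step 4: flows [0->1,0=3,0=4,2->1,2->3] -> levels [3 5 3 5 4]
Step 5: flows [1->0,3->0,4->0,1->2,3->2] -> levels [6 3 5 3 3]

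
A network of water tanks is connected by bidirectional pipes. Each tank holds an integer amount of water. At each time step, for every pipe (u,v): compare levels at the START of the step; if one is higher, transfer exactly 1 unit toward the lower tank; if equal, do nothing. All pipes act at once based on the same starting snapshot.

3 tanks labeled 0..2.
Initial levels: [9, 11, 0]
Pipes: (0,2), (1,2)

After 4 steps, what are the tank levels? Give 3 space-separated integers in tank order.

Answer: 6 7 7

Derivation:
Step 1: flows [0->2,1->2] -> levels [8 10 2]
Step 2: flows [0->2,1->2] -> levels [7 9 4]
Step 3: flows [0->2,1->2] -> levels [6 8 6]
Step 4: flows [0=2,1->2] -> levels [6 7 7]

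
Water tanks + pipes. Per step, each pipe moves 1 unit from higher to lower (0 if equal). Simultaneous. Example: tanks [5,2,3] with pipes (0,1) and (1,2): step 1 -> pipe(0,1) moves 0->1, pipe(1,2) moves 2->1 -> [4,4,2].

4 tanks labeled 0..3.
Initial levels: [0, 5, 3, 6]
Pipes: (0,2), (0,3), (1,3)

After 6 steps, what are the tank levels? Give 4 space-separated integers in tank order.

Answer: 4 4 3 3

Derivation:
Step 1: flows [2->0,3->0,3->1] -> levels [2 6 2 4]
Step 2: flows [0=2,3->0,1->3] -> levels [3 5 2 4]
Step 3: flows [0->2,3->0,1->3] -> levels [3 4 3 4]
Step 4: flows [0=2,3->0,1=3] -> levels [4 4 3 3]
Step 5: flows [0->2,0->3,1->3] -> levels [2 3 4 5]
Step 6: flows [2->0,3->0,3->1] -> levels [4 4 3 3]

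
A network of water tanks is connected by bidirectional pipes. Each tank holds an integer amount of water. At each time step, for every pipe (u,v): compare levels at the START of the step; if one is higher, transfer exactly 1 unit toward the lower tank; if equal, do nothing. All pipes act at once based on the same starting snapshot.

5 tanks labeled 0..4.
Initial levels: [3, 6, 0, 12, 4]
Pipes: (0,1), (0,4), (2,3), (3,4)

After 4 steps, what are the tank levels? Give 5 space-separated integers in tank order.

Step 1: flows [1->0,4->0,3->2,3->4] -> levels [5 5 1 10 4]
Step 2: flows [0=1,0->4,3->2,3->4] -> levels [4 5 2 8 6]
Step 3: flows [1->0,4->0,3->2,3->4] -> levels [6 4 3 6 6]
Step 4: flows [0->1,0=4,3->2,3=4] -> levels [5 5 4 5 6]

Answer: 5 5 4 5 6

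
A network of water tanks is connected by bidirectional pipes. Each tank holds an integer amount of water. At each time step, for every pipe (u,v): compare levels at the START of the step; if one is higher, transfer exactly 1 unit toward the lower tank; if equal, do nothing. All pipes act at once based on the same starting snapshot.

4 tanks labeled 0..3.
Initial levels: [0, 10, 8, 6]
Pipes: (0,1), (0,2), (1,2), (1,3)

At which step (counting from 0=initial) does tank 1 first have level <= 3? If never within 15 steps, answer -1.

Step 1: flows [1->0,2->0,1->2,1->3] -> levels [2 7 8 7]
Step 2: flows [1->0,2->0,2->1,1=3] -> levels [4 7 6 7]
Step 3: flows [1->0,2->0,1->2,1=3] -> levels [6 5 6 7]
Step 4: flows [0->1,0=2,2->1,3->1] -> levels [5 8 5 6]
Step 5: flows [1->0,0=2,1->2,1->3] -> levels [6 5 6 7]
  -> period-2 cycle (repeats step 3); tank 1 never drops to <=3
Tank 1 never reaches <=3 within 15 steps

Answer: -1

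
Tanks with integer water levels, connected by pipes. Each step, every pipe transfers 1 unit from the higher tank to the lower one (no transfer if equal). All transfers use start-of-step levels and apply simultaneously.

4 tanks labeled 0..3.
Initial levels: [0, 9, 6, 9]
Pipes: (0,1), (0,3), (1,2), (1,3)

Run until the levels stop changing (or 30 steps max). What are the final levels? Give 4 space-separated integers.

Answer: 5 8 6 5

Derivation:
Step 1: flows [1->0,3->0,1->2,1=3] -> levels [2 7 7 8]
Step 2: flows [1->0,3->0,1=2,3->1] -> levels [4 7 7 6]
Step 3: flows [1->0,3->0,1=2,1->3] -> levels [6 5 7 6]
Step 4: flows [0->1,0=3,2->1,3->1] -> levels [5 8 6 5]
Step 5: flows [1->0,0=3,1->2,1->3] -> levels [6 5 7 6]
  -> period-2 cycle: step 5 state = step 3 state; never stabilizes
  -> state at step 30: (30-3) mod 2 = 1, same as step 4 -> [5 8 6 5]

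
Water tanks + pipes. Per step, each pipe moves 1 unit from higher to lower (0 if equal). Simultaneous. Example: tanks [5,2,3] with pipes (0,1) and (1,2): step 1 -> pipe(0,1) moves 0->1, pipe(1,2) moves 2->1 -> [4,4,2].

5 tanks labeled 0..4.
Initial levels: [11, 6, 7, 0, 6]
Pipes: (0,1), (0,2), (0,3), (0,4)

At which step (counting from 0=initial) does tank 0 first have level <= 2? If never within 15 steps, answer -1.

Answer: -1

Derivation:
Step 1: flows [0->1,0->2,0->3,0->4] -> levels [7 7 8 1 7]
Step 2: flows [0=1,2->0,0->3,0=4] -> levels [7 7 7 2 7]
Step 3: flows [0=1,0=2,0->3,0=4] -> levels [6 7 7 3 7]
Step 4: flows [1->0,2->0,0->3,4->0] -> levels [8 6 6 4 6]
Step 5: flows [0->1,0->2,0->3,0->4] -> levels [4 7 7 5 7]
Step 6: flows [1->0,2->0,3->0,4->0] -> levels [8 6 6 4 6]
  -> period-2 cycle (repeats step 4); tank 0 never drops to <=2
Tank 0 never reaches <=2 within 15 steps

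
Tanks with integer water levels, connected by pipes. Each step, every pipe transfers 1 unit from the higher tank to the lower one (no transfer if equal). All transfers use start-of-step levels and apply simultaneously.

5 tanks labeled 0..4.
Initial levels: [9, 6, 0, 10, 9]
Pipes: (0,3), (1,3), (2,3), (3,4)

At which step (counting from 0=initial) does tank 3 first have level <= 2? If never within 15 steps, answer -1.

Step 1: flows [3->0,3->1,3->2,3->4] -> levels [10 7 1 6 10]
Step 2: flows [0->3,1->3,3->2,4->3] -> levels [9 6 2 8 9]
Step 3: flows [0->3,3->1,3->2,4->3] -> levels [8 7 3 8 8]
Step 4: flows [0=3,3->1,3->2,3=4] -> levels [8 8 4 6 8]
Step 5: flows [0->3,1->3,3->2,4->3] -> levels [7 7 5 8 7]
Step 6: flows [3->0,3->1,3->2,3->4] -> levels [8 8 6 4 8]
Step 7: flows [0->3,1->3,2->3,4->3] -> levels [7 7 5 8 7]
  -> period-2 cycle (repeats step 5); tank 3 never drops to <=2
Tank 3 never reaches <=2 within 15 steps

Answer: -1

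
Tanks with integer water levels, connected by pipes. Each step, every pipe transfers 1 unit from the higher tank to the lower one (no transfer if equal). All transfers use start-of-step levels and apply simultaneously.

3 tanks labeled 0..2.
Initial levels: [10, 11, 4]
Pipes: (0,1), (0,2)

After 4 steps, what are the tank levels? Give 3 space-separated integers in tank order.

Answer: 8 9 8

Derivation:
Step 1: flows [1->0,0->2] -> levels [10 10 5]
Step 2: flows [0=1,0->2] -> levels [9 10 6]
Step 3: flows [1->0,0->2] -> levels [9 9 7]
Step 4: flows [0=1,0->2] -> levels [8 9 8]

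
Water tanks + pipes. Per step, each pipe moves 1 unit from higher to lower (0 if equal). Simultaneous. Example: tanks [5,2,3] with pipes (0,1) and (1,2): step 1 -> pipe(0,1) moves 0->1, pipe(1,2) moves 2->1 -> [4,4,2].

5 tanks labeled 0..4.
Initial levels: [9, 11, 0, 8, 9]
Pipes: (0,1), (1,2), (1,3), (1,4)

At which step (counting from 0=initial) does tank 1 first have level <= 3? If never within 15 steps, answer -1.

Step 1: flows [1->0,1->2,1->3,1->4] -> levels [10 7 1 9 10]
Step 2: flows [0->1,1->2,3->1,4->1] -> levels [9 9 2 8 9]
Step 3: flows [0=1,1->2,1->3,1=4] -> levels [9 7 3 9 9]
Step 4: flows [0->1,1->2,3->1,4->1] -> levels [8 9 4 8 8]
Step 5: flows [1->0,1->2,1->3,1->4] -> levels [9 5 5 9 9]
Step 6: flows [0->1,1=2,3->1,4->1] -> levels [8 8 5 8 8]
Step 7: flows [0=1,1->2,1=3,1=4] -> levels [8 7 6 8 8]
Step 8: flows [0->1,1->2,3->1,4->1] -> levels [7 9 7 7 7]
Step 9: flows [1->0,1->2,1->3,1->4] -> levels [8 5 8 8 8]
Step 10: flows [0->1,2->1,3->1,4->1] -> levels [7 9 7 7 7]
  -> period-2 cycle (repeats step 8); tank 1 never drops to <=3
Tank 1 never reaches <=3 within 15 steps

Answer: -1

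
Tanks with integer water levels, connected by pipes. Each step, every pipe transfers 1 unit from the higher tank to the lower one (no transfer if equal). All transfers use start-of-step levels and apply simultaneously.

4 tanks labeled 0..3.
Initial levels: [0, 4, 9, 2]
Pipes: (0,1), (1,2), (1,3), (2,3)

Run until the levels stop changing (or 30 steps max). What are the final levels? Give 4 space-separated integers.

Step 1: flows [1->0,2->1,1->3,2->3] -> levels [1 3 7 4]
Step 2: flows [1->0,2->1,3->1,2->3] -> levels [2 4 5 4]
Step 3: flows [1->0,2->1,1=3,2->3] -> levels [3 4 3 5]
Step 4: flows [1->0,1->2,3->1,3->2] -> levels [4 3 5 3]
Step 5: flows [0->1,2->1,1=3,2->3] -> levels [3 5 3 4]
Step 6: flows [1->0,1->2,1->3,3->2] -> levels [4 2 5 4]
Step 7: flows [0->1,2->1,3->1,2->3] -> levels [3 5 3 4]
  -> period-2 cycle: step 7 state = step 5 state; never stabilizes
  -> state at step 30: (30-5) mod 2 = 1, same as step 6 -> [4 2 5 4]

Answer: 4 2 5 4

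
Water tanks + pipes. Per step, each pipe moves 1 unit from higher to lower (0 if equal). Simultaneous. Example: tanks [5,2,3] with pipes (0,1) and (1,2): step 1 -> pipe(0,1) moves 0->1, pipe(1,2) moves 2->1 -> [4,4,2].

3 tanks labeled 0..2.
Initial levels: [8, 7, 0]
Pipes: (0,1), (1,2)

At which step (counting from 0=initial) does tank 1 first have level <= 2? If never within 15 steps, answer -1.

Step 1: flows [0->1,1->2] -> levels [7 7 1]
Step 2: flows [0=1,1->2] -> levels [7 6 2]
Step 3: flows [0->1,1->2] -> levels [6 6 3]
Step 4: flows [0=1,1->2] -> levels [6 5 4]
Step 5: flows [0->1,1->2] -> levels [5 5 5]
Step 6: flows [0=1,1=2] -> levels [5 5 5]
  -> stable; tank 1 stays at 5 > 2
Tank 1 never reaches <=2 within 15 steps

Answer: -1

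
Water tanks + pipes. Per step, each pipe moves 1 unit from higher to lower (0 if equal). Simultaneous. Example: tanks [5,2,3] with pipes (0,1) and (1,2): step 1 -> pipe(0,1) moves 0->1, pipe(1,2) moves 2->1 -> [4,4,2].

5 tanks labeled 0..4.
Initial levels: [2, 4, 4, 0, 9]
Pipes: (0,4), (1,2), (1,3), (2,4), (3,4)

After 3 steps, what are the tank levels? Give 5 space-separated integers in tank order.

Answer: 3 5 3 2 6

Derivation:
Step 1: flows [4->0,1=2,1->3,4->2,4->3] -> levels [3 3 5 2 6]
Step 2: flows [4->0,2->1,1->3,4->2,4->3] -> levels [4 3 5 4 3]
Step 3: flows [0->4,2->1,3->1,2->4,3->4] -> levels [3 5 3 2 6]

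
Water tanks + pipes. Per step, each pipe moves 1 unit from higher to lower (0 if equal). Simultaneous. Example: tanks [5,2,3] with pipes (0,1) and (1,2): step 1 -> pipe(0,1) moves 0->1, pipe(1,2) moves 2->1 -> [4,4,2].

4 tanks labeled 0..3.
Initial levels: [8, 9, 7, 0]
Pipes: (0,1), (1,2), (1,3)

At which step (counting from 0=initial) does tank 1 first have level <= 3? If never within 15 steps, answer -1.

Answer: -1

Derivation:
Step 1: flows [1->0,1->2,1->3] -> levels [9 6 8 1]
Step 2: flows [0->1,2->1,1->3] -> levels [8 7 7 2]
Step 3: flows [0->1,1=2,1->3] -> levels [7 7 7 3]
Step 4: flows [0=1,1=2,1->3] -> levels [7 6 7 4]
Step 5: flows [0->1,2->1,1->3] -> levels [6 7 6 5]
Step 6: flows [1->0,1->2,1->3] -> levels [7 4 7 6]
Step 7: flows [0->1,2->1,3->1] -> levels [6 7 6 5]
  -> period-2 cycle (repeats step 5); tank 1 never drops to <=3
Tank 1 never reaches <=3 within 15 steps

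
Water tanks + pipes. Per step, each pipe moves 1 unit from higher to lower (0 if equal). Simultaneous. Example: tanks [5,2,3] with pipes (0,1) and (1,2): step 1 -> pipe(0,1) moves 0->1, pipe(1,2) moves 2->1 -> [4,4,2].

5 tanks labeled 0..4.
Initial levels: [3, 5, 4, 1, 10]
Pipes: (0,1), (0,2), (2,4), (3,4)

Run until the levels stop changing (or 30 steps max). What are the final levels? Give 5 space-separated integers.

Step 1: flows [1->0,2->0,4->2,4->3] -> levels [5 4 4 2 8]
Step 2: flows [0->1,0->2,4->2,4->3] -> levels [3 5 6 3 6]
Step 3: flows [1->0,2->0,2=4,4->3] -> levels [5 4 5 4 5]
Step 4: flows [0->1,0=2,2=4,4->3] -> levels [4 5 5 5 4]
Step 5: flows [1->0,2->0,2->4,3->4] -> levels [6 4 3 4 6]
Step 6: flows [0->1,0->2,4->2,4->3] -> levels [4 5 5 5 4]
  -> period-2 cycle: step 6 state = step 4 state; never stabilizes
  -> state at step 30: (30-4) mod 2 = 0, same as step 4 -> [4 5 5 5 4]

Answer: 4 5 5 5 4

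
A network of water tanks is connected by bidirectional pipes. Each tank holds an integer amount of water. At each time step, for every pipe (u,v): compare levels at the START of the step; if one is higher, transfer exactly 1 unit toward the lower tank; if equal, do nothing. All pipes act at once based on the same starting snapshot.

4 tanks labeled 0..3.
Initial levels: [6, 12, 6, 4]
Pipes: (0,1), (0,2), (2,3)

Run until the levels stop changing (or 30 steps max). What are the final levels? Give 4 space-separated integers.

Answer: 6 8 8 6

Derivation:
Step 1: flows [1->0,0=2,2->3] -> levels [7 11 5 5]
Step 2: flows [1->0,0->2,2=3] -> levels [7 10 6 5]
Step 3: flows [1->0,0->2,2->3] -> levels [7 9 6 6]
Step 4: flows [1->0,0->2,2=3] -> levels [7 8 7 6]
Step 5: flows [1->0,0=2,2->3] -> levels [8 7 6 7]
Step 6: flows [0->1,0->2,3->2] -> levels [6 8 8 6]
Step 7: flows [1->0,2->0,2->3] -> levels [8 7 6 7]
  -> period-2 cycle: step 7 state = step 5 state; never stabilizes
  -> state at step 30: (30-5) mod 2 = 1, same as step 6 -> [6 8 8 6]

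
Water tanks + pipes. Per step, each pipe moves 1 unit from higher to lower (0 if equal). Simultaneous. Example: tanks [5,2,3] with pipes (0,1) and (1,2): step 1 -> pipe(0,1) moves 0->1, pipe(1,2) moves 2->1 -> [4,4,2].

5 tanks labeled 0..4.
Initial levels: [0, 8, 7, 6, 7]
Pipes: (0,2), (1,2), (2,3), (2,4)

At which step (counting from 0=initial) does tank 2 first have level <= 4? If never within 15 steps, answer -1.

Answer: 3

Derivation:
Step 1: flows [2->0,1->2,2->3,2=4] -> levels [1 7 6 7 7]
Step 2: flows [2->0,1->2,3->2,4->2] -> levels [2 6 8 6 6]
Step 3: flows [2->0,2->1,2->3,2->4] -> levels [3 7 4 7 7]
Tank 2 first reaches <=4 at step 3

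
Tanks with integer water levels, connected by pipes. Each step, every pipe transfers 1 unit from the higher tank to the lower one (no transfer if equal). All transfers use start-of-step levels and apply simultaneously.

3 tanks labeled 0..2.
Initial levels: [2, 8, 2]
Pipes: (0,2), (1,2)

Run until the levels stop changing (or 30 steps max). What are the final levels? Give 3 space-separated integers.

Step 1: flows [0=2,1->2] -> levels [2 7 3]
Step 2: flows [2->0,1->2] -> levels [3 6 3]
Step 3: flows [0=2,1->2] -> levels [3 5 4]
Step 4: flows [2->0,1->2] -> levels [4 4 4]
Step 5: flows [0=2,1=2] -> levels [4 4 4]
  -> stable (no change)

Answer: 4 4 4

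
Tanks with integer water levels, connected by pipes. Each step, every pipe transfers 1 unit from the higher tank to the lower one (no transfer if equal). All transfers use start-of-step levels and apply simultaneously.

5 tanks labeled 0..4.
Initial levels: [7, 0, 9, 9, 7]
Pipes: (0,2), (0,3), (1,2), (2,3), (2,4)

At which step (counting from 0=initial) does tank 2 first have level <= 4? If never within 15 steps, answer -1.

Answer: 7

Derivation:
Step 1: flows [2->0,3->0,2->1,2=3,2->4] -> levels [9 1 6 8 8]
Step 2: flows [0->2,0->3,2->1,3->2,4->2] -> levels [7 2 8 8 7]
Step 3: flows [2->0,3->0,2->1,2=3,2->4] -> levels [9 3 5 7 8]
Step 4: flows [0->2,0->3,2->1,3->2,4->2] -> levels [7 4 7 7 7]
Step 5: flows [0=2,0=3,2->1,2=3,2=4] -> levels [7 5 6 7 7]
Step 6: flows [0->2,0=3,2->1,3->2,4->2] -> levels [6 6 8 6 6]
Step 7: flows [2->0,0=3,2->1,2->3,2->4] -> levels [7 7 4 7 7]
Tank 2 first reaches <=4 at step 7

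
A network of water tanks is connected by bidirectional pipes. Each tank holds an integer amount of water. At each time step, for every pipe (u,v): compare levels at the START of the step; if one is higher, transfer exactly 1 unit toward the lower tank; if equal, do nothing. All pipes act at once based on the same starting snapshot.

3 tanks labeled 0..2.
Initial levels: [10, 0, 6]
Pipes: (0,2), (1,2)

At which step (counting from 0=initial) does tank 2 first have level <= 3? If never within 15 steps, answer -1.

Step 1: flows [0->2,2->1] -> levels [9 1 6]
Step 2: flows [0->2,2->1] -> levels [8 2 6]
Step 3: flows [0->2,2->1] -> levels [7 3 6]
Step 4: flows [0->2,2->1] -> levels [6 4 6]
Step 5: flows [0=2,2->1] -> levels [6 5 5]
Step 6: flows [0->2,1=2] -> levels [5 5 6]
Step 7: flows [2->0,2->1] -> levels [6 6 4]
Step 8: flows [0->2,1->2] -> levels [5 5 6]
  -> period-2 cycle (repeats step 6); tank 2 never drops to <=3
Tank 2 never reaches <=3 within 15 steps

Answer: -1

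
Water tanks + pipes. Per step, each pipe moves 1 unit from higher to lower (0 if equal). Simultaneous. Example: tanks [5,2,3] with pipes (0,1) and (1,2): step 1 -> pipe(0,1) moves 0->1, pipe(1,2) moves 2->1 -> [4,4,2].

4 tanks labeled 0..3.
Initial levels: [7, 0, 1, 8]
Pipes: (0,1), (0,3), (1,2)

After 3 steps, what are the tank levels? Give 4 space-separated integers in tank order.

Step 1: flows [0->1,3->0,2->1] -> levels [7 2 0 7]
Step 2: flows [0->1,0=3,1->2] -> levels [6 2 1 7]
Step 3: flows [0->1,3->0,1->2] -> levels [6 2 2 6]

Answer: 6 2 2 6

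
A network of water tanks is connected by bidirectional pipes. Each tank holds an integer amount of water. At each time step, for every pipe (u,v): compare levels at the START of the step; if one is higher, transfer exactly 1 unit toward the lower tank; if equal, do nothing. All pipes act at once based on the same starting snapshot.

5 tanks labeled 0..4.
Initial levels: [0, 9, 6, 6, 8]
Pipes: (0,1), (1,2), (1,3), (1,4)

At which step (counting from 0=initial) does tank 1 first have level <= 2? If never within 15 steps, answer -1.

Step 1: flows [1->0,1->2,1->3,1->4] -> levels [1 5 7 7 9]
Step 2: flows [1->0,2->1,3->1,4->1] -> levels [2 7 6 6 8]
Step 3: flows [1->0,1->2,1->3,4->1] -> levels [3 5 7 7 7]
Step 4: flows [1->0,2->1,3->1,4->1] -> levels [4 7 6 6 6]
Step 5: flows [1->0,1->2,1->3,1->4] -> levels [5 3 7 7 7]
Step 6: flows [0->1,2->1,3->1,4->1] -> levels [4 7 6 6 6]
  -> period-2 cycle (repeats step 4); tank 1 never drops to <=2
Tank 1 never reaches <=2 within 15 steps

Answer: -1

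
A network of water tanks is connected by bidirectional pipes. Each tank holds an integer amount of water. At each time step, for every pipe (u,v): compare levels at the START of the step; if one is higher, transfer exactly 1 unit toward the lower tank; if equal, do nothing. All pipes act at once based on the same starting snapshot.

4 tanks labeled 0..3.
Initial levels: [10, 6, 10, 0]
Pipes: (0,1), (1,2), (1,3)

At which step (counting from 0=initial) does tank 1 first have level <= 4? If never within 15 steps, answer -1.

Step 1: flows [0->1,2->1,1->3] -> levels [9 7 9 1]
Step 2: flows [0->1,2->1,1->3] -> levels [8 8 8 2]
Step 3: flows [0=1,1=2,1->3] -> levels [8 7 8 3]
Step 4: flows [0->1,2->1,1->3] -> levels [7 8 7 4]
Step 5: flows [1->0,1->2,1->3] -> levels [8 5 8 5]
Step 6: flows [0->1,2->1,1=3] -> levels [7 7 7 5]
Step 7: flows [0=1,1=2,1->3] -> levels [7 6 7 6]
Step 8: flows [0->1,2->1,1=3] -> levels [6 8 6 6]
Step 9: flows [1->0,1->2,1->3] -> levels [7 5 7 7]
Step 10: flows [0->1,2->1,3->1] -> levels [6 8 6 6]
  -> period-2 cycle (repeats step 8); tank 1 never drops to <=4
Tank 1 never reaches <=4 within 15 steps

Answer: -1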